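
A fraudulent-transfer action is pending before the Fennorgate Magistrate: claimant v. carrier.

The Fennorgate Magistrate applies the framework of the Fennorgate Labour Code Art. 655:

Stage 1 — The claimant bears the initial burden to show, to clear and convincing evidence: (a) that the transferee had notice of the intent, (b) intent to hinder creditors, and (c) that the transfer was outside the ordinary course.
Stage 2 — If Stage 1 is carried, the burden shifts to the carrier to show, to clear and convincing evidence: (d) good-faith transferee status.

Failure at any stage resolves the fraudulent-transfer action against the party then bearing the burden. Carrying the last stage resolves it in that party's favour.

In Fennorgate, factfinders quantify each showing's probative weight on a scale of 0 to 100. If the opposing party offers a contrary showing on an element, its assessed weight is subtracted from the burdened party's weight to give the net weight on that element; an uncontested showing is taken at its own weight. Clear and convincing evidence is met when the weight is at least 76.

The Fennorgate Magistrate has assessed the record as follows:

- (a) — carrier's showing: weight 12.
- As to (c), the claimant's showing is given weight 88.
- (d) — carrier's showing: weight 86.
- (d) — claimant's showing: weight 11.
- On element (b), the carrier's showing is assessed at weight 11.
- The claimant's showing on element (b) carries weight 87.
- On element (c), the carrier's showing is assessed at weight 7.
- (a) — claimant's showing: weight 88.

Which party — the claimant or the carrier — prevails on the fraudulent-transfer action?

Stage 1 — burden on claimant; standard: clear and convincing evidence (weight is at least 76).
    (a): 88 − 12 = 76 ≥ 76 [met]
    (b): 87 − 11 = 76 ≥ 76 [met]
    (c): 88 − 7 = 81 ≥ 76 [met]
  Stage 1 is satisfied; the onus moves to the carrier.
Stage 2 — burden on carrier; standard: clear and convincing evidence (weight is at least 76).
    (d): 86 − 11 = 75 < 76 [not met]
  Not every element is met, so the carrier fails to carry Stage 2.
The claimant prevails.

claimant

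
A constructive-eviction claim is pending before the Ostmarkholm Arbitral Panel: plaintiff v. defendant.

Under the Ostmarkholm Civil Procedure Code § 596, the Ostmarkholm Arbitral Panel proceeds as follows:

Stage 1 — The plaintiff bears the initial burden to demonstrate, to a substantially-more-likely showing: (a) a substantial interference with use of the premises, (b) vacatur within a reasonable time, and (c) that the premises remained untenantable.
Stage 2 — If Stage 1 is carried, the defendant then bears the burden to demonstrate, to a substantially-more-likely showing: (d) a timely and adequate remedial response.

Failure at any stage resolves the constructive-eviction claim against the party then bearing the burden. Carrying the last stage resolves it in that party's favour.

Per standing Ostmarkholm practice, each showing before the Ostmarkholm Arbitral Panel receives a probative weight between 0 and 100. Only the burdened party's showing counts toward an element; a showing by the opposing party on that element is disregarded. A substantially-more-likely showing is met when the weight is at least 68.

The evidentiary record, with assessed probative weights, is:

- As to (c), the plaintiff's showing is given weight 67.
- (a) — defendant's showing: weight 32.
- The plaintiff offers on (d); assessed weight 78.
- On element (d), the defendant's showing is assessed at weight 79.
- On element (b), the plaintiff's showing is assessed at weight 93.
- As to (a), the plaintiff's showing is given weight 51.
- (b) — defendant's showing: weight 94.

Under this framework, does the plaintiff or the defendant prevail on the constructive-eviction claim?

Stage 1 (plaintiff, a substantially-more-likely showing, weight is at least 68): (a) 51 (defendant's 32 disregarded) < 68 — fails; (b) 93 (defendant's 94 disregarded) ≥ 68 — meets; (c) 67 < 68 — fails.
  Stage 1 not carried; the plaintiff fails its burden.
The analysis ends at Stage 1; the defendant prevails.

defendant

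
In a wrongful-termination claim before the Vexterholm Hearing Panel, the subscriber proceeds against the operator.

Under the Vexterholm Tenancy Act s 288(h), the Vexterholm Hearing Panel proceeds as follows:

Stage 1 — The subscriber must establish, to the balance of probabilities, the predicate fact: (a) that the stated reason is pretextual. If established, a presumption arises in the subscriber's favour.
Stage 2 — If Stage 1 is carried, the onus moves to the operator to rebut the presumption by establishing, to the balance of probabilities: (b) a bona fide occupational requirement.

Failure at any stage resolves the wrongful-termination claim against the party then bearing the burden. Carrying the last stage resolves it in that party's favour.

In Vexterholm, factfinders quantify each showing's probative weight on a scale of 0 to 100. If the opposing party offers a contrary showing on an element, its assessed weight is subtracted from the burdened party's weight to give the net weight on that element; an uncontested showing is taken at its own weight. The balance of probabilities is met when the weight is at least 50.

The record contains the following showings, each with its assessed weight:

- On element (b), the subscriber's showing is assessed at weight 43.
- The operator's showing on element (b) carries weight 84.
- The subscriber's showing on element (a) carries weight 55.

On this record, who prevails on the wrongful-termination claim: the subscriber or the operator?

At Stage 1 the subscriber must meet the balance of probabilities (weight is at least 50): on (a) the weight is 55, ≥ 50, so (a) meets the standard.
  Stage 1 is satisfied; the onus moves to the operator.
At Stage 2 the operator must meet the balance of probabilities (weight is at least 50): on (b) the weight is 84 less the opposing 43 gives net 41, which does not reach 50, so (b) does not meet the standard.
  Stage 2 not carried; the operator fails its burden.
The subscriber prevails.

subscriber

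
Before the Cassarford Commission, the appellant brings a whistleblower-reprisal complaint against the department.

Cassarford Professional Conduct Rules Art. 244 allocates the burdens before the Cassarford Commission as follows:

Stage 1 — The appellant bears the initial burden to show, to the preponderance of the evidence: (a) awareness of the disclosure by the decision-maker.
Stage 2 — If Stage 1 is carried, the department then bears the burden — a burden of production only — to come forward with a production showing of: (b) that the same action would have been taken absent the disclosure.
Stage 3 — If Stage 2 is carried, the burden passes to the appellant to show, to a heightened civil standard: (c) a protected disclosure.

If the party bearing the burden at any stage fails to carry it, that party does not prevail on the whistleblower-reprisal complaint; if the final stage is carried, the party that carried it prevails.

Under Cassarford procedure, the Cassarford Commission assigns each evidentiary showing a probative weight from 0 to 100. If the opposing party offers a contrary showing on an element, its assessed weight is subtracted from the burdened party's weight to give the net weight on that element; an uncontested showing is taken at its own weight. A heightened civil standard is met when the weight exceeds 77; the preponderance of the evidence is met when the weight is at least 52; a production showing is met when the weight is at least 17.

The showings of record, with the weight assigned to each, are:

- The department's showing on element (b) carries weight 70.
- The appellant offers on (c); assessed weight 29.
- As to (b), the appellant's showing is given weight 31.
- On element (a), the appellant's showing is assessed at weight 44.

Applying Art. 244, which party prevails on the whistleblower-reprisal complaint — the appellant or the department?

Stage 1 — burden on appellant; standard: the preponderance of the evidence (weight is at least 52).
    (a): 44 < 52 [not met]
  The appellant does not carry Stage 1.
The department prevails.

department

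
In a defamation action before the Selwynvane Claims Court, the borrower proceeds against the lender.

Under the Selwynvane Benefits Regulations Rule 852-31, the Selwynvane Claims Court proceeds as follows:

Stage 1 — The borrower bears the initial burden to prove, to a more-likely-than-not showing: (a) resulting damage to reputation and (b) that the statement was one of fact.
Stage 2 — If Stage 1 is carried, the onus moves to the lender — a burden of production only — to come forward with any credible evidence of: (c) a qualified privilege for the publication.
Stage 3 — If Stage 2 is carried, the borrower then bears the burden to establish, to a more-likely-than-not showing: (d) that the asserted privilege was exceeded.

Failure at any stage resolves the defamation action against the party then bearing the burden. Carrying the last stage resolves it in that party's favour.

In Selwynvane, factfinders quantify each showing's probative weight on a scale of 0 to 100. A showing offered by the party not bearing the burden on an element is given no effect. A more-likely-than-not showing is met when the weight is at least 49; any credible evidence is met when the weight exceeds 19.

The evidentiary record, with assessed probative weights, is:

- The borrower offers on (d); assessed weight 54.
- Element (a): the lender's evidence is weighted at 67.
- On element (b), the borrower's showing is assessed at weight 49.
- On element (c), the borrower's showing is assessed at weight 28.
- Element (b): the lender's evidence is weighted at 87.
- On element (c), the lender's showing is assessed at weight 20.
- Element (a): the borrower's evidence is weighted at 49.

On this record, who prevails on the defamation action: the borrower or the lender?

Stage 1 (borrower, a more-likely-than-not showing, weight is at least 49): (a) 49 (lender's 67 disregarded) ≥ 49 — meets; (b) 49 (lender's 87 disregarded) ≥ 49 — meets.
  Stage 1 carried; the burden shifts to the lender.
Stage 2 (lender, any credible evidence, weight exceeds 19): (c) 20 (borrower's 28 disregarded) > 19 — meets.
  Stage 2 is satisfied; the onus moves to the borrower.
Stage 3 (borrower, a more-likely-than-not showing, weight is at least 49): (d) 54 ≥ 49 — meets.
  Stage 3 carried; the final stage is satisfied.
With every stage satisfied, the borrower prevails.

borrower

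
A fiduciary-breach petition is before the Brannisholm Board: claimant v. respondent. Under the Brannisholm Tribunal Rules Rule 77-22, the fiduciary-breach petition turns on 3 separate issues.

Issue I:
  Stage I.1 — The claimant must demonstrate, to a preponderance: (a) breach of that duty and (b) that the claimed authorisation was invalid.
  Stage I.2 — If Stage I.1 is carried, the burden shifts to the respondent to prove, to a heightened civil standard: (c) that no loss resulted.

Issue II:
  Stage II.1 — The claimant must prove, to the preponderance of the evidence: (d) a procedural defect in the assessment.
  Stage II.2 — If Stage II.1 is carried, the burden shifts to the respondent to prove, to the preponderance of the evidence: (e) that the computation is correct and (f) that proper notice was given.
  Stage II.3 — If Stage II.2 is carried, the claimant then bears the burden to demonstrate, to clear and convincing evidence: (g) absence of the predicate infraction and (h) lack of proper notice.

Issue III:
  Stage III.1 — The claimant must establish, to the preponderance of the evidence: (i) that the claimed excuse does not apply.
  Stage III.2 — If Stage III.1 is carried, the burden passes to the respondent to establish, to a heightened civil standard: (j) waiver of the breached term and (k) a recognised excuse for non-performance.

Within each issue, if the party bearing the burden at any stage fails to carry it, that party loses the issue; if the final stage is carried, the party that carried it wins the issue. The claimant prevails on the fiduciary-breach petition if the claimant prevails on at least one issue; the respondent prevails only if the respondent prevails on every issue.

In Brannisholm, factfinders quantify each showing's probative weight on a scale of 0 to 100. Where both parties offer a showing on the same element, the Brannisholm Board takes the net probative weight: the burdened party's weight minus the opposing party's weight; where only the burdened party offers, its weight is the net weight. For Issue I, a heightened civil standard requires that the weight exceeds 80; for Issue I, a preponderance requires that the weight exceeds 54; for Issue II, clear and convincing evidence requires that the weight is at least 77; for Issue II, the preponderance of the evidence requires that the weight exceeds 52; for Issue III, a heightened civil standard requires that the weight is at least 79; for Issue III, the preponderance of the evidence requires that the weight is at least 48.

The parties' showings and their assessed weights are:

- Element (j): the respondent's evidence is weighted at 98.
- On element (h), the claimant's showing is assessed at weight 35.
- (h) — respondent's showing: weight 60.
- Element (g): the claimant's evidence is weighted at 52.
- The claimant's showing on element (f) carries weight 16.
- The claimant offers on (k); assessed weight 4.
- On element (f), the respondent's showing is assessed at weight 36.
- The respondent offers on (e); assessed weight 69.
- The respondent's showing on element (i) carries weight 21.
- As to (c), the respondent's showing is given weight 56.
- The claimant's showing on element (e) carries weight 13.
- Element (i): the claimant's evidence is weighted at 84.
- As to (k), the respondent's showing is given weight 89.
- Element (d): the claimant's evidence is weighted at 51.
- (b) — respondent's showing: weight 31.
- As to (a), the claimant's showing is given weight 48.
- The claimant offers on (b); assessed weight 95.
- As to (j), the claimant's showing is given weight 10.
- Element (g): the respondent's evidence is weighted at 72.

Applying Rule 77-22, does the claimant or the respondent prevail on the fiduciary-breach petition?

respondent

— Issue I —
Stage I.1 — burden on claimant; standard: a preponderance (weight exceeds 54).
    (a): 48 ≤ 54 [not met]
    (b): 95 − 31 = 64 > 54 [met]
  Stage I.1 not carried; the claimant fails its burden.
So the respondent prevails on this issue.
— Issue II —
Stage II.1 (claimant, the preponderance of the evidence, weight exceeds 52): (d) 51 ≤ 52 — fails.
  Stage II.1 not carried; the claimant fails its burden.
The analysis ends at Stage II.1; the respondent prevails on this issue.
— Issue III —
Stage III.1 — burden on claimant; standard: the preponderance of the evidence (weight is at least 48).
    (i): 84 − 21 = 63 ≥ 48 [met]
  Stage III.1 carried; the burden shifts to the respondent.
Stage III.2 — burden on respondent; standard: a heightened civil standard (weight is at least 79).
    (j): 98 − 10 = 88 ≥ 79 [met]
    (k): 89 − 4 = 85 ≥ 79 [met]
  The respondent carries the last stage.
Every stage carried; the respondent prevails on this issue.
Per-issue: Issue I → respondent; Issue II → respondent; Issue III → respondent. The claimant must prevail on at least one issue; overall, the respondent prevails.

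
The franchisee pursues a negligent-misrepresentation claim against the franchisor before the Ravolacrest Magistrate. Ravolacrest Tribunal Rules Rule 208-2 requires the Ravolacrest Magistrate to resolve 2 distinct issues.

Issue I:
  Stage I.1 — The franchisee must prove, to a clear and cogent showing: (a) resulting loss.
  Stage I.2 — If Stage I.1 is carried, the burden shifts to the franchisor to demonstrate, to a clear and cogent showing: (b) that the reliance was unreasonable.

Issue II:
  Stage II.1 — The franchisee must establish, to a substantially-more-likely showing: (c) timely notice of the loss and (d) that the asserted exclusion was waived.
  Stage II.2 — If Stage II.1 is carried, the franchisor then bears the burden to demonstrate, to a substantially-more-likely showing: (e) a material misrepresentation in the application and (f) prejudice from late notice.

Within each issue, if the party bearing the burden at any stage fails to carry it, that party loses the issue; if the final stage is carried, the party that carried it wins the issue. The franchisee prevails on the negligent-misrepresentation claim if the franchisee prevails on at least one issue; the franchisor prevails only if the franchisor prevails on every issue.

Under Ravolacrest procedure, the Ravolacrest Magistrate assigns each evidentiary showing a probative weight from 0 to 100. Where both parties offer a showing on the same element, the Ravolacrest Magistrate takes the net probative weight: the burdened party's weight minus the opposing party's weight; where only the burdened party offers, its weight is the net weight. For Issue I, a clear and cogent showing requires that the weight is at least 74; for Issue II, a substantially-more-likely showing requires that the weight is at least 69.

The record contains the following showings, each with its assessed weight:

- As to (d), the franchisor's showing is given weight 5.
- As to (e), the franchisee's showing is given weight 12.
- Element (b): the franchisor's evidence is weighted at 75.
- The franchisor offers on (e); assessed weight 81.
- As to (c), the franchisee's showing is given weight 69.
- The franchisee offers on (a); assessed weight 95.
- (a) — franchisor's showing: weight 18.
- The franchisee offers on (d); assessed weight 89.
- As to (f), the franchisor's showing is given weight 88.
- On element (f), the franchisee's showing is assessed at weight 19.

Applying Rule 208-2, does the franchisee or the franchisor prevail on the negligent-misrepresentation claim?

franchisor

— Issue I —
At Stage I.1 the franchisee must meet a clear and cogent showing (weight is at least 74): on (a) the weight is 95 less the opposing 18 gives net 77, ≥ 74, so (a) meets the standard.
  The franchisee carries Stage I.1; the franchisor now bears the burden.
At Stage I.2 the franchisor must meet a clear and cogent showing (weight is at least 74): on (b) the weight is 75, which does reach 74, so (b) meets the standard.
  All elements met at the final stage.
With every stage satisfied, the franchisor prevails on this issue.
— Issue II —
Stage II.1 (franchisee, a substantially-more-likely showing, weight is at least 69): (c) 69 ≥ 69 — meets; (d) net 89−5=84 ≥ 69 — meets.
  Stage II.1 carried; the burden shifts to the franchisor.
Stage II.2 (franchisor, a substantially-more-likely showing, weight is at least 69): (e) net 81−12=69 ≥ 69 — meets; (f) net 88−19=69 ≥ 69 — meets.
  The franchisor carries the last stage.
Every stage carried; the franchisor prevails on this issue.
Per-issue: Issue I → franchisor; Issue II → franchisor. The franchisee must prevail on at least one issue; overall, the franchisor prevails.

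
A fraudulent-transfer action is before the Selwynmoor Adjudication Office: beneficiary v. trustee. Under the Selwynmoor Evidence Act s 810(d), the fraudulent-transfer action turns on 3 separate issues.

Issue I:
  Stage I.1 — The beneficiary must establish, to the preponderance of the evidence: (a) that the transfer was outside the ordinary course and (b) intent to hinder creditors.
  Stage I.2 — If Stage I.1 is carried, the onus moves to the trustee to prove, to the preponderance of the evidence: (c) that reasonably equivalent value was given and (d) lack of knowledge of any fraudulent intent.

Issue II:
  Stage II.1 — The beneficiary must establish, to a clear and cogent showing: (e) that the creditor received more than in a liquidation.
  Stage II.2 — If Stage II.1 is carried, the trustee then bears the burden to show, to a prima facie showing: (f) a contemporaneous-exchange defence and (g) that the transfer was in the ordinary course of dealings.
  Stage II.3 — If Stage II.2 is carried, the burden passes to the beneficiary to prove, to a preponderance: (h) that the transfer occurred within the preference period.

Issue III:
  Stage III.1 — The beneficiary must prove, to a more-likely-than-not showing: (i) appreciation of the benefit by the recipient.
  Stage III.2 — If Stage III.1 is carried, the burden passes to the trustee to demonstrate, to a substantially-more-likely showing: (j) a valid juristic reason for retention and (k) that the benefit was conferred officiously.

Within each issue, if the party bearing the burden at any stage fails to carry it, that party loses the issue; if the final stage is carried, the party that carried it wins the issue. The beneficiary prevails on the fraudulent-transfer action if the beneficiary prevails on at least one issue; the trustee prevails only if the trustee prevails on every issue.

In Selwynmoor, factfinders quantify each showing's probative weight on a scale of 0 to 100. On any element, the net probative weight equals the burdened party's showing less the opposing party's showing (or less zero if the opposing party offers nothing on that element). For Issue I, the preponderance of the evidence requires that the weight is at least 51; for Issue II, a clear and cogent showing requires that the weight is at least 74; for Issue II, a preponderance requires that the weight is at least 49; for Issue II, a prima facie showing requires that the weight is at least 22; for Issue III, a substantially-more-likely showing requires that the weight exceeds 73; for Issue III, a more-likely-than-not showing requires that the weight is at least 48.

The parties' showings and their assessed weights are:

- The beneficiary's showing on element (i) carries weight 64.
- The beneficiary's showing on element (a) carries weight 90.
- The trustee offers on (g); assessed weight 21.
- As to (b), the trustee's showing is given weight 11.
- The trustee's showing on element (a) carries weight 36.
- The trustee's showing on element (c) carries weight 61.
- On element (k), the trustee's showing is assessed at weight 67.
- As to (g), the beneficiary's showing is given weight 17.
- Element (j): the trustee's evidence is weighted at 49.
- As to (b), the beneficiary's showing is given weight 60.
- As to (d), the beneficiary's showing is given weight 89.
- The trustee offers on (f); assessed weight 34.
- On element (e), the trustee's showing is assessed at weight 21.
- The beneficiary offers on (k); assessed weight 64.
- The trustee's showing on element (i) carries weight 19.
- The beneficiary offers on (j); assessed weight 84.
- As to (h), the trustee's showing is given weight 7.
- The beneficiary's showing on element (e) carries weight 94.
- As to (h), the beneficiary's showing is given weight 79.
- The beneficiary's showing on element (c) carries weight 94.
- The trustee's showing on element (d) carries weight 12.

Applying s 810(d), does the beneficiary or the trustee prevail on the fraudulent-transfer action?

trustee

— Issue I —
At Stage I.1 the beneficiary must meet the preponderance of the evidence (weight is at least 51): on (a) the weight is 90 less the opposing 36 gives net 54, which does reach 51, so (a) meets the standard; on (b) the weight is 60 less the opposing 11 gives net 49, < 51, so (b) does not meet the standard.
  Stage I.1 not carried; the beneficiary fails its burden.
So the trustee prevails on this issue.
— Issue II —
Stage II.1 — burden on beneficiary; standard: a clear and cogent showing (weight is at least 74).
    (e): 94 − 21 = 73 < 74 [not met]
  Stage II.1 not carried; the beneficiary fails its burden.
The trustee prevails on this issue.
— Issue III —
At Stage III.1 the beneficiary must meet a more-likely-than-not showing (weight is at least 48): on (i) the weight is 64 less the opposing 19 gives net 45, which does not reach 48, so (i) does not meet the standard.
  Stage III.1 not carried; the beneficiary fails its burden.
The analysis ends at Stage III.1; the trustee prevails on this issue.
Per-issue: Issue I → trustee; Issue II → trustee; Issue III → trustee. The beneficiary must prevail on at least one issue; overall, the trustee prevails.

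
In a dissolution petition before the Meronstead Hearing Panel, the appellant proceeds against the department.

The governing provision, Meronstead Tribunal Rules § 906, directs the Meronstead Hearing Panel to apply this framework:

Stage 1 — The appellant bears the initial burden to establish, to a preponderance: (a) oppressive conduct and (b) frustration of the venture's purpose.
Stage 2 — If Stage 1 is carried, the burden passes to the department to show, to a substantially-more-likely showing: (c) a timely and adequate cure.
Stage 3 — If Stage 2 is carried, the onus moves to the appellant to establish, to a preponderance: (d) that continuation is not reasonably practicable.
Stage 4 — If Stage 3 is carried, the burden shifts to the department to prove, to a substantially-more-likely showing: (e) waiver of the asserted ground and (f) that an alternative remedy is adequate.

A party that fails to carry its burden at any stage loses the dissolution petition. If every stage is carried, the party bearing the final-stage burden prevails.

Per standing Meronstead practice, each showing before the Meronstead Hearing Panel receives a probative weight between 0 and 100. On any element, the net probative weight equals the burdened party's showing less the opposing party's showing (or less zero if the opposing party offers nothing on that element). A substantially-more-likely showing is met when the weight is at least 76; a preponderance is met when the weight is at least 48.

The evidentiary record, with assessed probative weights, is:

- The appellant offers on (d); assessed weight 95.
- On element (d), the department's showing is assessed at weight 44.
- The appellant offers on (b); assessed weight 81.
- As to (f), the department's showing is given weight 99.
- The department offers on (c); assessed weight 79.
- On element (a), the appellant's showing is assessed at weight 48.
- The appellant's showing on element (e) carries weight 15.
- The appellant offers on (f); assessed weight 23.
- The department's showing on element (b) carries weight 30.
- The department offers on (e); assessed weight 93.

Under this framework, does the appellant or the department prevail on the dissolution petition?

Stage 1 (appellant, a preponderance, weight is at least 48): (a) 48 ≥ 48 — meets; (b) net 81−30=51 ≥ 48 — meets.
  All elements met. The burden passes to the department.
Stage 2 (department, a substantially-more-likely showing, weight is at least 76): (c) 79 ≥ 76 — meets.
  Stage 2 carried; the burden shifts to the appellant.
Stage 3 (appellant, a preponderance, weight is at least 48): (d) net 95−44=51 ≥ 48 — meets.
  Stage 3 is satisfied; the onus moves to the department.
Stage 4 (department, a substantially-more-likely showing, weight is at least 76): (e) net 93−15=78 ≥ 76 — meets; (f) net 99−23=76 ≥ 76 — meets.
  All elements met at the final stage.
All stages carried — the department prevails.

department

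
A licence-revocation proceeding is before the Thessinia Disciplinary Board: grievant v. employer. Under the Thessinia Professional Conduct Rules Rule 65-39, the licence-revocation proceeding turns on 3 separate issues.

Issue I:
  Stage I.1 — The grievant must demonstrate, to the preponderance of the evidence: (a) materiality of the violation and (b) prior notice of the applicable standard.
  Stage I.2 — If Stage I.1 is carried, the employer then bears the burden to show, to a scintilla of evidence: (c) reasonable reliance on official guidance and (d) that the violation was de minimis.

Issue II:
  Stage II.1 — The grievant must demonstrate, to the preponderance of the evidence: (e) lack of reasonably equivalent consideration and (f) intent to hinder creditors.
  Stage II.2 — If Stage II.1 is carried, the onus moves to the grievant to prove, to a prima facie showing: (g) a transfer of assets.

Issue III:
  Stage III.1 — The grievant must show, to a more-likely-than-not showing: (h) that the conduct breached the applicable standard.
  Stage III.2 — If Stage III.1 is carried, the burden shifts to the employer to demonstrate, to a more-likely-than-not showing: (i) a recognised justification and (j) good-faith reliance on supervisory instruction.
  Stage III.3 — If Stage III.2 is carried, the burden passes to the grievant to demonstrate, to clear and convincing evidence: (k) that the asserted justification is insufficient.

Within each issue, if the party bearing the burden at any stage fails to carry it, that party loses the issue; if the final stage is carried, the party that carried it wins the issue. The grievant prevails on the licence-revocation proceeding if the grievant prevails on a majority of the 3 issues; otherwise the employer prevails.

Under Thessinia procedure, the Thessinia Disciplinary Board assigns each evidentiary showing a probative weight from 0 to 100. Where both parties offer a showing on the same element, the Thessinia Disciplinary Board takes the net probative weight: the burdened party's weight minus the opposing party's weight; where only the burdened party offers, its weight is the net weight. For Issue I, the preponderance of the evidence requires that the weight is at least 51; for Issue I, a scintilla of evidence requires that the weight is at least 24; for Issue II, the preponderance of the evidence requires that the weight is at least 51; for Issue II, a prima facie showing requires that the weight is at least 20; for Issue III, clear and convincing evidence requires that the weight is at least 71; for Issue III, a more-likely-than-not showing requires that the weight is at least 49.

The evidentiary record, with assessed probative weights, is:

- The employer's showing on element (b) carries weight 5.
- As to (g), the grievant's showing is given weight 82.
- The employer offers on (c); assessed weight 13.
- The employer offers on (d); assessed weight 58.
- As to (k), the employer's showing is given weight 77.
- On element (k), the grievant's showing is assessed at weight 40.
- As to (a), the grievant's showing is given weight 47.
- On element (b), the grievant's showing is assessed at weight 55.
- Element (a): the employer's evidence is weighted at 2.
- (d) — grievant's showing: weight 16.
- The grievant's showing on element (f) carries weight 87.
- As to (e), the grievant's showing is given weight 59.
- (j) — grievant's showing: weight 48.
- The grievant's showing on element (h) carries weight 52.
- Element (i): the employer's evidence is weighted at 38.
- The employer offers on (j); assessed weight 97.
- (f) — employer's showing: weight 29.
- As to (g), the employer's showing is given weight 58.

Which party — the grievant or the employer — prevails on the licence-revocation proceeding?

— Issue I —
Stage I.1 (grievant, the preponderance of the evidence, weight is at least 51): (a) net 47−2=45 < 51 — fails; (b) net 55−5=50 < 51 — fails.
  The grievant does not carry Stage I.1.
The employer prevails on this issue.
— Issue II —
At Stage II.1 the grievant must meet the preponderance of the evidence (weight is at least 51): on (e) the weight is 59, which does reach 51, so (e) meets the standard; on (f) the weight is 87 less the opposing 29 gives net 58, ≥ 51, so (f) meets the standard.
  Stage II.1 is satisfied; the grievant continues to bear the burden.
At Stage II.2 the grievant must meet a prima facie showing (weight is at least 20): on (g) the weight is 82 less the opposing 58 gives net 24, ≥ 20, so (g) meets the standard.
  All elements met at the final stage.
With every stage satisfied, the grievant prevails on this issue.
— Issue III —
Stage III.1 (grievant, a more-likely-than-not showing, weight is at least 49): (h) 52 ≥ 49 — meets.
  Stage III.1 is satisfied; the onus moves to the employer.
Stage III.2 (employer, a more-likely-than-not showing, weight is at least 49): (i) 38 < 49 — fails; (j) net 97−48=49 ≥ 49 — meets.
  Not every element is met, so the employer fails to carry Stage III.2.
So the grievant prevails on this issue.
Per-issue: Issue I → employer; Issue II → grievant; Issue III → grievant. The grievant must prevail on a majority of issues; overall, the grievant prevails.

grievant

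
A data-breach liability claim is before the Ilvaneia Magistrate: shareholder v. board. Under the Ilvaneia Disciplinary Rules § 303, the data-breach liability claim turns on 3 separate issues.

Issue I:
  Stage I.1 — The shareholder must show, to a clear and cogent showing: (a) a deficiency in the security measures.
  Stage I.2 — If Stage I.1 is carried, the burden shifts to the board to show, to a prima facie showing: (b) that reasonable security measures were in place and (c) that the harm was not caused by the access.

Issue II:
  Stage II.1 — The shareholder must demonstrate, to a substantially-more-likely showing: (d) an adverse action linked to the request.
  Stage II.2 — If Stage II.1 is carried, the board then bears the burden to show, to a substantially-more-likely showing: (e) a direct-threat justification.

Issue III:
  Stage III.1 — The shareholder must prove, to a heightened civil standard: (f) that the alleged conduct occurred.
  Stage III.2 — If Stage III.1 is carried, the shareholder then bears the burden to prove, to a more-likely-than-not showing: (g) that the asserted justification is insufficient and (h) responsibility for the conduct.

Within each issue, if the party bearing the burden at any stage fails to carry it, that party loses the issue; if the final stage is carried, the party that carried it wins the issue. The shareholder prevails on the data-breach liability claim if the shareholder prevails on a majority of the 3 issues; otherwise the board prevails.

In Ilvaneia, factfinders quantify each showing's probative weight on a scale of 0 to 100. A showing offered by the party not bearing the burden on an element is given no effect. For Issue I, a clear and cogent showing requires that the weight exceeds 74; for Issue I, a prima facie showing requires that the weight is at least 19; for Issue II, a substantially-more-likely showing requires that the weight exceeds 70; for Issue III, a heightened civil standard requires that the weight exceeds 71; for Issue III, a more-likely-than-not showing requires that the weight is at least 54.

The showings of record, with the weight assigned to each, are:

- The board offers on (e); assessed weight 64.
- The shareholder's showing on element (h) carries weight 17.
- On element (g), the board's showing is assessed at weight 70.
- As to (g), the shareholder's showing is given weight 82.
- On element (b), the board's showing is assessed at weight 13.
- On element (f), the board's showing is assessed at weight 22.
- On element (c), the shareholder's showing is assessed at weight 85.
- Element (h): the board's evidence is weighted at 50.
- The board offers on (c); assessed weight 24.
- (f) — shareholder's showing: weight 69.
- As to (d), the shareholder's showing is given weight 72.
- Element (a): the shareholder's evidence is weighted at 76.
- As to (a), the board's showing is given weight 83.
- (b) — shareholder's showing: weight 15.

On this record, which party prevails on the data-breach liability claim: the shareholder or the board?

shareholder

— Issue I —
Stage I.1 (shareholder, a clear and cogent showing, weight exceeds 74): (a) 76 (board's 83 disregarded) > 74 — meets.
  Stage I.1 carried; the burden shifts to the board.
Stage I.2 (board, a prima facie showing, weight is at least 19): (b) 13 (shareholder's 15 disregarded) < 19 — fails; (c) 24 (shareholder's 85 disregarded) ≥ 19 — meets.
  The board does not carry Stage I.2.
The analysis ends at Stage I.2; the shareholder prevails on this issue.
— Issue II —
At Stage II.1 the shareholder must meet a substantially-more-likely showing (weight exceeds 70): on (d) the weight is 72, > 70, so (d) meets the standard.
  Stage II.1 is satisfied; the onus moves to the board.
At Stage II.2 the board must meet a substantially-more-likely showing (weight exceeds 70): on (e) the weight is 64, ≤ 70, so (e) does not meet the standard.
  The board does not carry Stage II.2.
So the shareholder prevails on this issue.
— Issue III —
Stage III.1 — burden on shareholder; standard: a heightened civil standard (weight exceeds 71).
    (f): 69 (board's 22 disregarded) ≤ 71 [not met]
  Not every element is met, so the shareholder fails to carry Stage III.1.
The analysis ends at Stage III.1; the board prevails on this issue.
Per-issue: Issue I → shareholder; Issue II → shareholder; Issue III → board. The shareholder must prevail on a majority of issues; overall, the shareholder prevails.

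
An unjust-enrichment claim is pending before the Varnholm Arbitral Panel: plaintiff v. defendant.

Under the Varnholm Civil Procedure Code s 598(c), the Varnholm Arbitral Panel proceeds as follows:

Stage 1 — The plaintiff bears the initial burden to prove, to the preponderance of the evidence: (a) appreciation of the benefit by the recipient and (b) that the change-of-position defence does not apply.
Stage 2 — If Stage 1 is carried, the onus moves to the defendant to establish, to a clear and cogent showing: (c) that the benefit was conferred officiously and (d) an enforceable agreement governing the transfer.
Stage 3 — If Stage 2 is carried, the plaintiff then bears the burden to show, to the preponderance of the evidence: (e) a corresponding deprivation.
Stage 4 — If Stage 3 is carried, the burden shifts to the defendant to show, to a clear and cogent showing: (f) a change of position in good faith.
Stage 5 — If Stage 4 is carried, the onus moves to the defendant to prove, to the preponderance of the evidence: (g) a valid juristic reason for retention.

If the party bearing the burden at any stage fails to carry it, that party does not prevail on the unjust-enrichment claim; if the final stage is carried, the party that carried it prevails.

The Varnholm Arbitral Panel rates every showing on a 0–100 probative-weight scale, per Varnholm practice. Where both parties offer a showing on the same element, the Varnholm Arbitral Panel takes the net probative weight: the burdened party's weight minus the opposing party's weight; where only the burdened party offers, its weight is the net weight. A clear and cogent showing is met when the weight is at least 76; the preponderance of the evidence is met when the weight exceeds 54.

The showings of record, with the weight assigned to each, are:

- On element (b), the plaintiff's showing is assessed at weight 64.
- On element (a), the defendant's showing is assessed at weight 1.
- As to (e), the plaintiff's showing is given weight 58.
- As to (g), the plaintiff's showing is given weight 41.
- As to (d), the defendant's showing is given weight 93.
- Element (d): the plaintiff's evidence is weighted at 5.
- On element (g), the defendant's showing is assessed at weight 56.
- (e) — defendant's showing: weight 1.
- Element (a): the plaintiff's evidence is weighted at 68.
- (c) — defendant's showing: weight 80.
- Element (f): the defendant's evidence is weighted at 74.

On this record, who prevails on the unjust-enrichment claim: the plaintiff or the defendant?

plaintiff

At Stage 1 the plaintiff must meet the preponderance of the evidence (weight exceeds 54): on (a) the weight is 68 less the opposing 1 gives net 67, > 54, so (a) meets the standard; on (b) the weight is 64, > 54, so (b) meets the standard.
  Stage 1 carried; the burden shifts to the defendant.
At Stage 2 the defendant must meet a clear and cogent showing (weight is at least 76): on (c) the weight is 80, which does reach 76, so (c) meets the standard; on (d) the weight is 93 less the opposing 5 gives net 88, ≥ 76, so (d) meets the standard.
  All elements met. The burden passes to the plaintiff.
At Stage 3 the plaintiff must meet the preponderance of the evidence (weight exceeds 54): on (e) the weight is 58 less the opposing 1 gives net 57, > 54, so (e) meets the standard.
  Stage 3 is satisfied; the onus moves to the defendant.
At Stage 4 the defendant must meet a clear and cogent showing (weight is at least 76): on (f) the weight is 74, < 76, so (f) does not meet the standard.
  Stage 4 not carried; the defendant fails its burden.
The analysis ends at Stage 4; the plaintiff prevails.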